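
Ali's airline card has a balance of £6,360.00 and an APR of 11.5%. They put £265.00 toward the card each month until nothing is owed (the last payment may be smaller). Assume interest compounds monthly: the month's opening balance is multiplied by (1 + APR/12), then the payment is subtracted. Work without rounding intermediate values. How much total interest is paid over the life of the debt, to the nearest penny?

Monthly rate r = 11.5%/12 = 0.958333% = 0.00958333.
Payoff takes n = ⌈−ln(1 − rB₀/P)/ln(1+r)⌉ = ⌈27.403⌉ = 28 payments; the last is £107.18.
Total paid = 27·£265.00 + £107.18 = £7,262.18.
Total interest = total paid − principal = £7,262.18 − £6,360.00 = £902.18.

£902.18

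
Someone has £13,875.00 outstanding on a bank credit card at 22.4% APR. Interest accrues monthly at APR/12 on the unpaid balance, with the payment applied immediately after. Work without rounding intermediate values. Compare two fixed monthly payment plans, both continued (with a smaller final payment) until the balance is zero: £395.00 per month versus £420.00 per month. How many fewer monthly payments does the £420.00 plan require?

Monthly rate r = 22.4%/12 = 1.86667% = 0.0186667.
At £395.00/mo: n = ⌈−ln(1 − rB₀/P)/ln(1+r)⌉ = 58 payments (last £257.97); total interest = total paid − £13,875.00 = £8,897.97.
At £420.00/mo: 52 payments (last £355.38); total interest £7,900.38.
Payments saved = 58 − 52 = 6.

6 fewer payments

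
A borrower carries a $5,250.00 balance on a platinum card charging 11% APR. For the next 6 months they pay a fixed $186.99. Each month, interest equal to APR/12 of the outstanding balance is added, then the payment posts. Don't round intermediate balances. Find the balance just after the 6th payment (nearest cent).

Monthly rate r = 11%/12 = 0.916667% = 0.00916667.
Each month: B ← B·(1+r) − $186.99.
Month 1: interest $48.12; balance after payment $5,111.14.
Month 2: interest $46.85; balance after payment $4,971.00.
Month 3: interest $45.57; balance after payment $4,829.57.
Month 4: interest $44.27; balance after payment $4,686.86.
Month 5: interest $42.96; balance after payment $4,542.83.
Month 6: interest $41.64; balance after payment $4,397.48.

$4,397.48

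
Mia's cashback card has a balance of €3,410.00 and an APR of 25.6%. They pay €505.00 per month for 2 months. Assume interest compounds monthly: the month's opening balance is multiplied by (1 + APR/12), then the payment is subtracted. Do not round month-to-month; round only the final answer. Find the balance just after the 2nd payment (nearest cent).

Monthly rate r = 25.6%/12 = 2.13333% = 0.0213333.
Each month: B ← B·(1+r) − €505.00.
Month 1: interest €72.75; balance after payment €2,977.75.
Month 2: interest €63.53; balance after payment €2,536.27.

€2,536.27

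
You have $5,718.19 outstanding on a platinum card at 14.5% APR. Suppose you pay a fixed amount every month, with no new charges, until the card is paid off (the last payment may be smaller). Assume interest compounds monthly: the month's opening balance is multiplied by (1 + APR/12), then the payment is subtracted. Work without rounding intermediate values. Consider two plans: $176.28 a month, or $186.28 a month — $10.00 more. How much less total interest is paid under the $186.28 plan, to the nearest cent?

Monthly rate r = 14.5%/12 = 1.20833% = 0.0120833.
At $176.28/mo: n = ⌈−ln(1 − rB₀/P)/ln(1+r)⌉ = 42 payments (last $74.64); total interest = total paid − $5,718.19 = $1,583.93.
At $186.28/mo: 39 payments (last $110.09); total interest $1,470.54.
Interest saved = $1,583.93 − $1,470.54 = $113.39.

$113.39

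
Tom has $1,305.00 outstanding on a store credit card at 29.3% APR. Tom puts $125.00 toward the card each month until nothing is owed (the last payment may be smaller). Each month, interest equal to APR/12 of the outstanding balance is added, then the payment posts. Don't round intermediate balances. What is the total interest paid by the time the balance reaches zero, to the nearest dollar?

$220

Monthly rate r = 29.3%/12 = 2.44167% = 0.0244167.
Payoff takes n = ⌈−ln(1 − rB₀/P)/ln(1+r)⌉ = ⌈12.198⌉ = 13 payments; the last is $24.96.
Total paid = 12·$125.00 + $24.96 = $1,524.96.
Total interest = total paid − principal = $1,524.96 − $1,305.00 = $219.96.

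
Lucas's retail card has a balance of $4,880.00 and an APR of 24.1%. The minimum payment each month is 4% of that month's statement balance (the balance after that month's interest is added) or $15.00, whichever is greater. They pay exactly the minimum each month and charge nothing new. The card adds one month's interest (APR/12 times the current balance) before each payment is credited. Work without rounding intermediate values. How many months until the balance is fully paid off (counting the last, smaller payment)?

Monthly rate r = 24.1%/12 = 2.00833% = 0.0200833.
While 4% of the post-interest balance exceeds $15.00, each month B ← (B·(1+r))·(1 − 0.04), i.e. B shrinks by the factor (1+r)·0.96 = 0.97928.
This holds for months 1–124. Entering month 125 the balance is $363.81; 4% of the post-interest balance is now below $15.00, so the flat $15.00 minimum applies from here.
From month 125 a fixed $15.00 at rate r clears $363.81 in 34 more payments. Total: 124 + 34 = 158 months.

158 months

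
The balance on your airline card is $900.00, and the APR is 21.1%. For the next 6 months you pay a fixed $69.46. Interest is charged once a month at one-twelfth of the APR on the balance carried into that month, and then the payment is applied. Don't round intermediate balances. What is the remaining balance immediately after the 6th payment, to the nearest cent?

Monthly rate r = 21.1%/12 = 1.75833% = 0.0175833.
Each month: B ← B·(1+r) − $69.46.
Month 1: interest $15.83; balance after payment $846.37.
Month 2: interest $14.88; balance after payment $791.79.
Month 3: interest $13.92; balance after payment $736.25.
Month 4: interest $12.95; balance after payment $679.73.
Month 5: interest $11.95; balance after payment $622.23.
Month 6: interest $10.94; balance after payment $563.71.

$563.71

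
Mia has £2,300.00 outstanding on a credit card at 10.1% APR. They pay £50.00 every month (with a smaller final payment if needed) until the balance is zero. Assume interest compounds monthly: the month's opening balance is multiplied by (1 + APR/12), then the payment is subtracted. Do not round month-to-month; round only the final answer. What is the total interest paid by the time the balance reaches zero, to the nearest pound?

£621

Monthly rate r = 10.1%/12 = 0.841667% = 0.00841667.
Payoff takes n = ⌈−ln(1 − rB₀/P)/ln(1+r)⌉ = ⌈58.422⌉ = 59 payments; the last is £21.16.
Total paid = 58·£50.00 + £21.16 = £2,921.16.
Total interest = total paid − principal = £2,921.16 − £2,300.00 = £621.16.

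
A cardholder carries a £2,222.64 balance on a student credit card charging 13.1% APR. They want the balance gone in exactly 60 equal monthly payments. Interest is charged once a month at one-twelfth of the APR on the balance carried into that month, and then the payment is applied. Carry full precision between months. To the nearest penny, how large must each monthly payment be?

Monthly rate r = 13.1%/12 = 1.09167% = 0.0109167.
Level-payment amortization: P = B₀·r / (1 − (1+r)^(−n)) = 2222.64·0.0109167 / (1 − 1.01092^(−60)).
Denominator 1 − (1+r)^(−60) = 0.478710954.
P = 24.2638 / 0.478710954 ≈ 50.69.

£50.69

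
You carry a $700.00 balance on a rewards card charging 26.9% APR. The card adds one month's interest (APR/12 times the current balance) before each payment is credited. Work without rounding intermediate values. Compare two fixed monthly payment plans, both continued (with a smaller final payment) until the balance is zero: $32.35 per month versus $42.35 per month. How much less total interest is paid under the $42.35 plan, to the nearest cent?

Monthly rate r = 26.9%/12 = 2.24167% = 0.0224167.
At $32.35/mo: n = ⌈−ln(1 − rB₀/P)/ln(1+r)⌉ = 30 payments (last $30.37); total interest = total paid − $700.00 = $268.52.
At $42.35/mo: 21 payments (last $37.27); total interest $184.27.
Interest saved = $268.52 − $184.27 = $84.25.

$84.25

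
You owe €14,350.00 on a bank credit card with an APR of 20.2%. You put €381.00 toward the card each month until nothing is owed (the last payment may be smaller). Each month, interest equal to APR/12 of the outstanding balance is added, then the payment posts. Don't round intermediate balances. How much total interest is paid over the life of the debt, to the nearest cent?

€8,591.78

Monthly rate r = 20.2%/12 = 1.68333% = 0.0168333.
Payoff takes n = ⌈−ln(1 − rB₀/P)/ln(1+r)⌉ = ⌈60.213⌉ = 61 payments; the last is €81.78.
Total paid = 60·€381.00 + €81.78 = €22,941.78.
Total interest = total paid − principal = €22,941.78 − €14,350.00 = €8,591.78.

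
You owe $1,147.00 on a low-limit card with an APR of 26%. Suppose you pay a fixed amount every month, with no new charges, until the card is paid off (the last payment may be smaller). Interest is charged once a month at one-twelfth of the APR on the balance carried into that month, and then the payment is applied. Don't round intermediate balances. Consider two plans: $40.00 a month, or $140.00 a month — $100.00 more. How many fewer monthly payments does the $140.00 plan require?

36 fewer payments

Monthly rate r = 26%/12 = 2.16667% = 0.0216667.
At $40.00/mo: n = ⌈−ln(1 − rB₀/P)/ln(1+r)⌉ = 46 payments (last $12.04); total interest = total paid − $1,147.00 = $665.04.
At $140.00/mo: 10 payments (last $16.51); total interest $129.51.
Payments saved = 46 − 10 = 36.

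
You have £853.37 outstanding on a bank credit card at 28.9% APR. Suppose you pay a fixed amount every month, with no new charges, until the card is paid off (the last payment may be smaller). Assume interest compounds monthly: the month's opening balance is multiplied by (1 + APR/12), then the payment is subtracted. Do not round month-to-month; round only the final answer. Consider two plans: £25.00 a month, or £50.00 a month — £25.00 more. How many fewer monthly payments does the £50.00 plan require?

50 fewer payments

Monthly rate r = 28.9%/12 = 2.40833% = 0.0240833.
At £25.00/mo: n = ⌈−ln(1 − rB₀/P)/ln(1+r)⌉ = 73 payments (last £13.70); total interest = total paid − £853.37 = £960.33.
At £50.00/mo: 23 payments (last £12.39); total interest £259.02.
Payments saved = 73 − 23 = 50.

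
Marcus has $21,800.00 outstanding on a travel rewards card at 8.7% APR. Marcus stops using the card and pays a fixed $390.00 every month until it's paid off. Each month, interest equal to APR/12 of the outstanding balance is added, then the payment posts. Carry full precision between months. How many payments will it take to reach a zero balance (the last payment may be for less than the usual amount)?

Monthly rate r = 8.7%/12 = 0.725% = 0.00725.
Recurrence: B ← B·(1+r) − $390.00.
Month 1: interest $158.05; balance after payment $21,568.05.
Month 2: interest $156.37; balance after payment $21,334.42.
Closed form: n = −ln(1 − rB₀/P)/ln(1+r) = −ln(0.59474)/ln(1.00725) ≈ 71.932, so the balance reaches zero during payment 72.

72 payments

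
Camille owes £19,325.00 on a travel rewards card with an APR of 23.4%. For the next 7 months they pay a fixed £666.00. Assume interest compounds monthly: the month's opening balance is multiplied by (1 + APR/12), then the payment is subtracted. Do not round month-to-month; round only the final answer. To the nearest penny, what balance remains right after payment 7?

Monthly rate r = 23.4%/12 = 1.95% = 0.0195.
Each month: B ← B·(1+r) − £666.00.
Month 1: interest £376.84; balance after payment £19,035.84.
Month 2: interest £371.20; balance after payment £18,741.04.
Month 3: interest £365.45; balance after payment £18,440.49.
Month 4: interest £359.59; balance after payment £18,134.08.
Month 5: interest £353.61; balance after payment £17,821.69.
Month 6: interest £347.52; balance after payment £17,503.21.
Month 7: interest £341.31; balance after payment £17,178.53.

£17,178.53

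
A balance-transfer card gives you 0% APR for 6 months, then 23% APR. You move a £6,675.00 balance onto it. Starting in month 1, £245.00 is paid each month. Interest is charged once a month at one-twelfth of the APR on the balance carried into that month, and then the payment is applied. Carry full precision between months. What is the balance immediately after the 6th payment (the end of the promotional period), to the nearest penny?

Promo months 1–6 at r₀ = 0%/12 = 0; months 7+ at r₁ = 23%/12 = 0.0191667.
After month 6 (no interest yet): B = £6,675.00 − 6·£245.00 = £5,205.00.

£5,205.00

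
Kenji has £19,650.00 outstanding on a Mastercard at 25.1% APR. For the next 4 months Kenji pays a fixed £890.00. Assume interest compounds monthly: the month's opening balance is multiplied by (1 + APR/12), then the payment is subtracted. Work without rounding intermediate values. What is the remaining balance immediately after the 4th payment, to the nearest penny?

Monthly rate r = 25.1%/12 = 2.09167% = 0.0209167.
Each month: B ← B·(1+r) − £890.00.
Month 1: interest £411.01; balance after payment £19,171.01.
Month 2: interest £400.99; balance after payment £18,682.01.
Month 3: interest £390.77; balance after payment £18,182.77.
Month 4: interest £380.32; balance after payment £17,673.09.

£17,673.09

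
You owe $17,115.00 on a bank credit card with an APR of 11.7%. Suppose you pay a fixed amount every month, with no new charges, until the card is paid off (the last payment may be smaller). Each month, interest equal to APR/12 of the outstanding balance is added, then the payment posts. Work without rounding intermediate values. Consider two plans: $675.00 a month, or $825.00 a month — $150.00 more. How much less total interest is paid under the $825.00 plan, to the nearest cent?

$540.82

Monthly rate r = 11.7%/12 = 0.975% = 0.00975.
At $675.00/mo: n = ⌈−ln(1 − rB₀/P)/ln(1+r)⌉ = 30 payments (last $181.33); total interest = total paid − $17,115.00 = $2,641.33.
At $825.00/mo: 24 payments (last $240.51); total interest $2,100.51.
Interest saved = $2,641.33 − $2,100.51 = $540.82.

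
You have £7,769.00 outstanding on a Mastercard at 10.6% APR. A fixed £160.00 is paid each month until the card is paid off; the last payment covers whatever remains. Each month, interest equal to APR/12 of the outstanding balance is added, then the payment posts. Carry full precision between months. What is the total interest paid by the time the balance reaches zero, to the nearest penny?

£2,423.18

Monthly rate r = 10.6%/12 = 0.883333% = 0.00883333.
Payoff takes n = ⌈−ln(1 − rB₀/P)/ln(1+r)⌉ = ⌈63.700⌉ = 64 payments; the last is £112.18.
Total paid = 63·£160.00 + £112.18 = £10,192.18.
Total interest = total paid − principal = £10,192.18 − £7,769.00 = £2,423.18.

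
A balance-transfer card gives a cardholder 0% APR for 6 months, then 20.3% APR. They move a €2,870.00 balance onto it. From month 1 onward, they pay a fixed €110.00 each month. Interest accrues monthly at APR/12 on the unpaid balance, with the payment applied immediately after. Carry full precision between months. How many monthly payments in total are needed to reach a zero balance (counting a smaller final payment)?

Promo months 1–6 at r₀ = 0%/12 = 0; months 7+ at r₁ = 20.3%/12 = 0.0169167.
After month 6 (no interest yet): B = €2,870.00 − 6·€110.00 = €2,210.00.
Then at r₁ with €110.00/mo: n₂ = −ln(1 − r₁·B/P)/ln(1+r₁) ≈ 24.76 → 25 more payments.

31 payments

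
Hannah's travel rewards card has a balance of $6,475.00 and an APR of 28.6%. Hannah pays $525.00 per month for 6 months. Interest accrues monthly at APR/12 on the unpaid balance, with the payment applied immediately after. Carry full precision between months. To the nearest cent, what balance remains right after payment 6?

Monthly rate r = 28.6%/12 = 2.38333% = 0.0238333.
Each month: B ← B·(1+r) − $525.00.
Month 1: interest $154.32; balance after payment $6,104.32.
Month 2: interest $145.49; balance after payment $5,724.81.
Month 3: interest $136.44; balance after payment $5,336.25.
Month 4: interest $127.18; balance after payment $4,938.43.
Month 5: interest $117.70; balance after payment $4,531.13.
Month 6: interest $107.99; balance after payment $4,114.12.

$4,114.12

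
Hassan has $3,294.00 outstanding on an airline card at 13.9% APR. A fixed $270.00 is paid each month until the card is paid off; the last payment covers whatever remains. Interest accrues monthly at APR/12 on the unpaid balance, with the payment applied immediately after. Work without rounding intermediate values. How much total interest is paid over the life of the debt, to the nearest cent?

Monthly rate r = 13.9%/12 = 1.15833% = 0.0115833.
Payoff takes n = ⌈−ln(1 − rB₀/P)/ln(1+r)⌉ = ⌈13.229⌉ = 14 payments; the last is $62.10.
Total paid = 13·$270.00 + $62.10 = $3,572.10.
Total interest = total paid − principal = $3,572.10 − $3,294.00 = $278.10.

$278.10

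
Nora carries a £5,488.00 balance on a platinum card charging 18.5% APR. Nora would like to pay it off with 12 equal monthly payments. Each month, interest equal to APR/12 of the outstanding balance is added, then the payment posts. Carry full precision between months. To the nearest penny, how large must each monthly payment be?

£504.45

Monthly rate r = 18.5%/12 = 1.54167% = 0.0154167.
Level-payment amortization: P = B₀·r / (1 − (1+r)^(−n)) = 5488.00·0.0154167 / (1 − 1.01542^(−12)).
Denominator 1 − (1+r)^(−12) = 0.16772174.
P = 84.6067 / 0.16772174 ≈ 504.45.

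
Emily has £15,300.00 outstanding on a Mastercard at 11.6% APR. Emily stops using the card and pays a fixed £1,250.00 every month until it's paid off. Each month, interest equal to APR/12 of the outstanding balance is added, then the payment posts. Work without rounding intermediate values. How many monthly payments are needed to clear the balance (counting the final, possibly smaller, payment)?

Monthly rate r = 11.6%/12 = 0.966667% = 0.00966667.
Recurrence: B ← B·(1+r) − £1,250.00.
Month 1: interest £147.90; balance after payment £14,197.90.
Month 2: interest £137.25; balance after payment £13,085.15.
Closed form: n = −ln(1 − rB₀/P)/ln(1+r) = −ln(0.88168)/ln(1.00967) ≈ 13.090, so the balance reaches zero during payment 14.

14 months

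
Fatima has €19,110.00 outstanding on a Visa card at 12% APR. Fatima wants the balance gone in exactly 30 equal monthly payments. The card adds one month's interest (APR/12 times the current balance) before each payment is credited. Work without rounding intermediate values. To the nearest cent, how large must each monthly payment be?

€740.48

Monthly rate r = 12%/12 = 1% = 0.01.
Level-payment amortization: P = B₀·r / (1 − (1+r)^(−n)) = 19110.00·0.01 / (1 − 1.01^(−30)).
Denominator 1 − (1+r)^(−30) = 0.258077082.
P = 191.1 / 0.258077082 ≈ 740.48.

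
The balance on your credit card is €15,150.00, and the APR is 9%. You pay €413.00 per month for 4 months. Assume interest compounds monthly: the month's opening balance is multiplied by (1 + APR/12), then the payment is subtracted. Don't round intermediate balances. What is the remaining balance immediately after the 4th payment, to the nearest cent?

Monthly rate r = 9%/12 = 0.75% = 0.0075.
Each month: B ← B·(1+r) − €413.00.
Month 1: interest €113.62; balance after payment €14,850.62.
Month 2: interest €111.38; balance after payment €14,549.00.
Month 3: interest €109.12; balance after payment €14,245.12.
Month 4: interest €106.84; balance after payment €13,938.96.

€13,938.96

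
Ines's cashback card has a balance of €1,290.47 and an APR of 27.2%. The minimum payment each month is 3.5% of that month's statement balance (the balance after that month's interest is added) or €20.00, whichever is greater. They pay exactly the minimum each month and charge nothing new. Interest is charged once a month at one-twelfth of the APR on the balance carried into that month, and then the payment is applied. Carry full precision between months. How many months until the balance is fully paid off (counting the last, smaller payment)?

109 months

Monthly rate r = 27.2%/12 = 2.26667% = 0.0226667.
While 3.5% of the post-interest balance exceeds €20.00, each month B ← (B·(1+r))·(1 − 0.035), i.e. B shrinks by the factor (1+r)·0.965 = 0.98687.
This holds for months 1–64. Entering month 65 the balance is €553.96; 3.5% of the post-interest balance is now below €20.00, so the flat €20.00 minimum applies from here.
From month 65 a fixed €20.00 at rate r clears €553.96 in 45 more payments. Total: 64 + 45 = 109 months.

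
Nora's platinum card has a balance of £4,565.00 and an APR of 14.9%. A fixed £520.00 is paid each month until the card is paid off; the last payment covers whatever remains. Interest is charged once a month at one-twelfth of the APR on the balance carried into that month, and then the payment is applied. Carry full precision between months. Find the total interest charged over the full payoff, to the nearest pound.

Monthly rate r = 14.9%/12 = 1.24167% = 0.0124167.
Payoff takes n = ⌈−ln(1 − rB₀/P)/ln(1+r)⌉ = ⌈9.353⌉ = 10 payments; the last is £184.18.
Total paid = 9·£520.00 + £184.18 = £4,864.18.
Total interest = total paid − principal = £4,864.18 − £4,565.00 = £299.18.

£299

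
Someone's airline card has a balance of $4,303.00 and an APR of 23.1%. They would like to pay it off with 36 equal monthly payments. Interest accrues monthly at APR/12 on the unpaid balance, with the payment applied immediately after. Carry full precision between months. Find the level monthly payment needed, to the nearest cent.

$166.79

Monthly rate r = 23.1%/12 = 1.925% = 0.01925.
Level-payment amortization: P = B₀·r / (1 − (1+r)^(−n)) = 4303.00·0.01925 / (1 − 1.01925^(−36)).
Denominator 1 − (1+r)^(−36) = 0.49662218.
P = 82.8328 / 0.49662218 ≈ 166.79.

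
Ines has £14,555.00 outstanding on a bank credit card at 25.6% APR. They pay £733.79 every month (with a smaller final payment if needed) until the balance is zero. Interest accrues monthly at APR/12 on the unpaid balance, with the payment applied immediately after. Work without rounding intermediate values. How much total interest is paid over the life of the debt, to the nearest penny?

Monthly rate r = 25.6%/12 = 2.13333% = 0.0213333.
Payoff takes n = ⌈−ln(1 − rB₀/P)/ln(1+r)⌉ = ⌈26.064⌉ = 27 payments; the last is £47.33.
Total paid = 26·£733.79 + £47.33 = £19,125.87.
Total interest = total paid − principal = £19,125.87 − £14,555.00 = £4,570.87.

£4,570.87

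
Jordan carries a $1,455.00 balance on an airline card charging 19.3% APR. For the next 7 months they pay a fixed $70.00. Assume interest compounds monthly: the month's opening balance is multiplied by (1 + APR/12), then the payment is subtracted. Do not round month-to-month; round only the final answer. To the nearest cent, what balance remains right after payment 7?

Monthly rate r = 19.3%/12 = 1.60833% = 0.0160833.
Each month: B ← B·(1+r) − $70.00.
Month 1: interest $23.40; balance after payment $1,408.40.
Month 2: interest $22.65; balance after payment $1,361.05.
Month 3: interest $21.89; balance after payment $1,312.94.
Month 4: interest $21.12; balance after payment $1,264.06.
Month 5: interest $20.33; balance after payment $1,214.39.
Month 6: interest $19.53; balance after payment $1,163.92.
Month 7: interest $18.72; balance after payment $1,112.64.

$1,112.64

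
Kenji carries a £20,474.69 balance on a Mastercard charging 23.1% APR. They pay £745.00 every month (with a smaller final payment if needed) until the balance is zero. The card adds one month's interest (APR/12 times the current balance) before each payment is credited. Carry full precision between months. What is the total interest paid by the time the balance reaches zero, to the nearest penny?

£8,948.40

Monthly rate r = 23.1%/12 = 1.925% = 0.01925.
Payoff takes n = ⌈−ln(1 − rB₀/P)/ln(1+r)⌉ = ⌈39.492⌉ = 40 payments; the last is £368.09.
Total paid = 39·£745.00 + £368.09 = £29,423.09.
Total interest = total paid − principal = £29,423.09 − £20,474.69 = £8,948.40.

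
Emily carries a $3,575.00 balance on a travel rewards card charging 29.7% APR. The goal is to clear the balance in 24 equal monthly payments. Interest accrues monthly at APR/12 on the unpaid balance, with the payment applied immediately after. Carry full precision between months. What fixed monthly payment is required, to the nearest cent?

Monthly rate r = 29.7%/12 = 2.475% = 0.02475.
Level-payment amortization: P = B₀·r / (1 − (1+r)^(−n)) = 3575.00·0.02475 / (1 − 1.02475^(−24)).
Denominator 1 − (1+r)^(−24) = 0.443878414.
P = 88.4812 / 0.443878414 ≈ 199.34.

$199.34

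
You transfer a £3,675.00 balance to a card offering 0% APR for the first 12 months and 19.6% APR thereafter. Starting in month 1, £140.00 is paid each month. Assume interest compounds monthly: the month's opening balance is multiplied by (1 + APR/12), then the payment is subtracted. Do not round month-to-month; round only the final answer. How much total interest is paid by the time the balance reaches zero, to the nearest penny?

£294.69

Promo months 1–12 at r₀ = 0%/12 = 0; months 13+ at r₁ = 19.6%/12 = 0.0163333.
After month 12 (no interest yet): B = £3,675.00 − 12·£140.00 = £1,995.00.
Then at r₁ with £140.00/mo: n₂ = −ln(1 − r₁·B/P)/ln(1+r₁) ≈ 16.35 → 17 more payments.
Total paid = 28·£140.00 + £49.69 = £3,969.69; interest = £3,969.69 − £3,675.00 = £294.69.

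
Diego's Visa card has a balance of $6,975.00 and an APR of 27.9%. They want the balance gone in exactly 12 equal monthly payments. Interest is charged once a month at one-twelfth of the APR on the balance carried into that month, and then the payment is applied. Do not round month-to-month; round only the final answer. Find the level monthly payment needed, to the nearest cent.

$672.79

Monthly rate r = 27.9%/12 = 2.325% = 0.02325.
Level-payment amortization: P = B₀·r / (1 − (1+r)^(−n)) = 6975.00·0.02325 / (1 − 1.02325^(−12)).
Denominator 1 − (1+r)^(−12) = 0.241039873.
P = 162.169 / 0.241039873 ≈ 672.79.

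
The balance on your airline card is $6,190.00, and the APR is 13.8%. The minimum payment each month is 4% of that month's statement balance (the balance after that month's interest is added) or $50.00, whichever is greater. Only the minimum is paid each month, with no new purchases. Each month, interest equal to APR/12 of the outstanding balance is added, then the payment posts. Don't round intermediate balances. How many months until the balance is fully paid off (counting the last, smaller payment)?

85 months

Monthly rate r = 13.8%/12 = 1.15% = 0.0115.
While 4% of the post-interest balance exceeds $50.00, each month B ← (B·(1+r))·(1 − 0.04), i.e. B shrinks by the factor (1+r)·0.96 = 0.97104.
This holds for months 1–55. Entering month 56 the balance is $1,229.51; 4% of the post-interest balance is now below $50.00, so the flat $50.00 minimum applies from here.
From month 56 a fixed $50.00 at rate r clears $1,229.51 in 30 more payments. Total: 55 + 30 = 85 months.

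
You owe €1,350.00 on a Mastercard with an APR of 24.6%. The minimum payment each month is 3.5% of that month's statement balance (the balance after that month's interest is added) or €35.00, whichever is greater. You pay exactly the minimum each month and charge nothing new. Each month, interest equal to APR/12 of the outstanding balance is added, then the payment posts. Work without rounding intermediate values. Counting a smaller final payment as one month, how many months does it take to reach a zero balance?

63 months

Monthly rate r = 24.6%/12 = 2.05% = 0.0205.
While 3.5% of the post-interest balance exceeds €35.00, each month B ← (B·(1+r))·(1 − 0.035), i.e. B shrinks by the factor (1+r)·0.965 = 0.98478.
This holds for months 1–21. Entering month 22 the balance is €978.32; 3.5% of the post-interest balance is now below €35.00, so the flat €35.00 minimum applies from here.
From month 22 a fixed €35.00 at rate r clears €978.32 in 42 more payments. Total: 21 + 42 = 63 months.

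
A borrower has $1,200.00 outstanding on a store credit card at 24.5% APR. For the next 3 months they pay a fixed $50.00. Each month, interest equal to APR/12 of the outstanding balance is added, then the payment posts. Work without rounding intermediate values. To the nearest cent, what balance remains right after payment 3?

$1,121.93

Monthly rate r = 24.5%/12 = 2.04167% = 0.0204167.
Each month: B ← B·(1+r) − $50.00.
Month 1: interest $24.50; balance after payment $1,174.50.
Month 2: interest $23.98; balance after payment $1,148.48.
Month 3: interest $23.45; balance after payment $1,121.93.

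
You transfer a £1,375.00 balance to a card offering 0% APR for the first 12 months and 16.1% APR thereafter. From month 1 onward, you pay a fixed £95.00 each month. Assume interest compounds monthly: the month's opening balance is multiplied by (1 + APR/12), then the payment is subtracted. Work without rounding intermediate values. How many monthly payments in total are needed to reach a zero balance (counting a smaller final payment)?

Promo months 1–12 at r₀ = 0%/12 = 0; months 13+ at r₁ = 16.1%/12 = 0.0134167.
After month 12 (no interest yet): B = £1,375.00 − 12·£95.00 = £235.00.
Then at r₁ with £95.00/mo: n₂ = −ln(1 − r₁·B/P)/ln(1+r₁) ≈ 2.53 → 3 more payments.

15 payments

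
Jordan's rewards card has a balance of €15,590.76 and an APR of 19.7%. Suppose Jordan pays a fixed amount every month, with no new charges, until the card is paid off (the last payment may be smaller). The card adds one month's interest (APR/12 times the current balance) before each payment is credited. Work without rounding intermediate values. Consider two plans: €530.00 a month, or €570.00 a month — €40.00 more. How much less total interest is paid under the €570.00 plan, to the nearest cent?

€601.94

Monthly rate r = 19.7%/12 = 1.64167% = 0.0164167.
At €530.00/mo: n = ⌈−ln(1 − rB₀/P)/ln(1+r)⌉ = 41 payments (last €268.81); total interest = total paid − €15,590.76 = €5,878.05.
At €570.00/mo: 37 payments (last €346.87); total interest €5,276.11.
Interest saved = €5,878.05 − €5,276.11 = €601.94.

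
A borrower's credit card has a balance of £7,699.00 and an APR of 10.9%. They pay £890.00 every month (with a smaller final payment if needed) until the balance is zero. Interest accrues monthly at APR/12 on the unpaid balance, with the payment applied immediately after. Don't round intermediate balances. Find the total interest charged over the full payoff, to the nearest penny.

£355.87

Monthly rate r = 10.9%/12 = 0.908333% = 0.00908333.
Payoff takes n = ⌈−ln(1 − rB₀/P)/ln(1+r)⌉ = ⌈9.050⌉ = 10 payments; the last is £44.87.
Total paid = 9·£890.00 + £44.87 = £8,054.87.
Total interest = total paid − principal = £8,054.87 − £7,699.00 = £355.87.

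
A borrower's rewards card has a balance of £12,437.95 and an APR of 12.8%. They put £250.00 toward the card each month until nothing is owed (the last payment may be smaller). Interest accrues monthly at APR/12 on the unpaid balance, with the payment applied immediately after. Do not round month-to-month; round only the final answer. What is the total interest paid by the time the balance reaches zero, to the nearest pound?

Monthly rate r = 12.8%/12 = 1.06667% = 0.0106667.
Payoff takes n = ⌈−ln(1 − rB₀/P)/ln(1+r)⌉ = ⌈71.298⌉ = 72 payments; the last is £74.74.
Total paid = 71·£250.00 + £74.74 = £17,824.74.
Total interest = total paid − principal = £17,824.74 − £12,437.95 = £5,386.79.

£5,387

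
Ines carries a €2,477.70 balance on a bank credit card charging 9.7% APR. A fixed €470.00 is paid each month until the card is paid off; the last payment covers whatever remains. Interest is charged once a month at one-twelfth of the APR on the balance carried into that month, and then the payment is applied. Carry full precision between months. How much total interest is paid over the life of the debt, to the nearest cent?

Monthly rate r = 9.7%/12 = 0.808333% = 0.00808333.
Payoff takes n = ⌈−ln(1 − rB₀/P)/ln(1+r)⌉ = ⌈5.409⌉ = 6 payments; the last is €192.72.
Total paid = 5·€470.00 + €192.72 = €2,542.72.
Total interest = total paid − principal = €2,542.72 − €2,477.70 = €65.02.

€65.02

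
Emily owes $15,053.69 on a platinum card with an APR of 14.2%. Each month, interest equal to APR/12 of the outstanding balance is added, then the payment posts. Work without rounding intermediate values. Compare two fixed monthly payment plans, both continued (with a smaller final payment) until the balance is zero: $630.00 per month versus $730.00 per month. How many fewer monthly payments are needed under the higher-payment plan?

5 fewer payments

Monthly rate r = 14.2%/12 = 1.18333% = 0.0118333.
At $630.00/mo: n = ⌈−ln(1 − rB₀/P)/ln(1+r)⌉ = 29 payments (last $158.62); total interest = total paid − $15,053.69 = $2,744.93.
At $730.00/mo: 24 payments (last $569.95); total interest $2,306.26.
Payments saved = 29 − 24 = 5.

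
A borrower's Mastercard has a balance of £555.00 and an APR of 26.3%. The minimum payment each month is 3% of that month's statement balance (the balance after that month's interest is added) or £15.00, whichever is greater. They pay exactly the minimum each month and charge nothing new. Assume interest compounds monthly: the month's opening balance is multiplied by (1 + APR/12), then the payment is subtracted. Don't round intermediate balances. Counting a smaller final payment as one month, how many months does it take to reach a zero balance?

73 months

Monthly rate r = 26.3%/12 = 2.19167% = 0.0219167.
While 3% of the post-interest balance exceeds £15.00, each month B ← (B·(1+r))·(1 − 0.03), i.e. B shrinks by the factor (1+r)·0.97 = 0.99126.
This holds for months 1–15. Entering month 16 the balance is £486.52; 3% of the post-interest balance is now below £15.00, so the flat £15.00 minimum applies from here.
From month 16 a fixed £15.00 at rate r clears £486.52 in 58 more payments. Total: 15 + 58 = 73 months.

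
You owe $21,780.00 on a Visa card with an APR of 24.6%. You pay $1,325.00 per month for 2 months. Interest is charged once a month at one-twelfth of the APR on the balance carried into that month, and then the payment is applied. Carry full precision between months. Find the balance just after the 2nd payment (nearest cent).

Monthly rate r = 24.6%/12 = 2.05% = 0.0205.
Each month: B ← B·(1+r) − $1,325.00.
Month 1: interest $446.49; balance after payment $20,901.49.
Month 2: interest $428.48; balance after payment $20,004.97.

$20,004.97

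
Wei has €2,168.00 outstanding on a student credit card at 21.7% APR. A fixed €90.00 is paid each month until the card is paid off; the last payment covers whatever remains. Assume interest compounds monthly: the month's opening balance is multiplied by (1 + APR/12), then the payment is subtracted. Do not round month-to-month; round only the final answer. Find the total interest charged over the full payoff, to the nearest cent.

€704.57

Monthly rate r = 21.7%/12 = 1.80833% = 0.0180833.
Payoff takes n = ⌈−ln(1 − rB₀/P)/ln(1+r)⌉ = ⌈31.917⌉ = 32 payments; the last is €82.57.
Total paid = 31·€90.00 + €82.57 = €2,872.57.
Total interest = total paid − principal = €2,872.57 − €2,168.00 = €704.57.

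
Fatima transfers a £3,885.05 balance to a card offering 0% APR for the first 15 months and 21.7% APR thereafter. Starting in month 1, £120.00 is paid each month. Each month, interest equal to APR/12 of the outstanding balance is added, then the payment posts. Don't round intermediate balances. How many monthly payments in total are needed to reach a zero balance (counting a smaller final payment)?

37 payments

Promo months 1–15 at r₀ = 0%/12 = 0; months 16+ at r₁ = 21.7%/12 = 0.0180833.
After month 15 (no interest yet): B = £3,885.05 − 15·£120.00 = £2,085.05.
Then at r₁ with £120.00/mo: n₂ = −ln(1 − r₁·B/P)/ln(1+r₁) ≈ 21.05 → 22 more payments.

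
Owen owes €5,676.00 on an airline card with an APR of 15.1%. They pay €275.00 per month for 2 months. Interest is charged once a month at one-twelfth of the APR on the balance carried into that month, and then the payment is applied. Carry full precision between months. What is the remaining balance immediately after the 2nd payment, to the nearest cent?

€5,266.28

Monthly rate r = 15.1%/12 = 1.25833% = 0.0125833.
Each month: B ← B·(1+r) − €275.00.
Month 1: interest €71.42; balance after payment €5,472.42.
Month 2: interest €68.86; balance after payment €5,266.28.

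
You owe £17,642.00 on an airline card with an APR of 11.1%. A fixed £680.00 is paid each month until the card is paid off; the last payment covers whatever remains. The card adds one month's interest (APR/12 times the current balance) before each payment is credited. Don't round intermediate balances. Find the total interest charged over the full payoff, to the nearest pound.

Monthly rate r = 11.1%/12 = 0.925% = 0.00925.
Payoff takes n = ⌈−ln(1 − rB₀/P)/ln(1+r)⌉ = ⌈29.803⌉ = 30 payments; the last is £546.83.
Total paid = 29·£680.00 + £546.83 = £20,266.83.
Total interest = total paid − principal = £20,266.83 − £17,642.00 = £2,624.83.

£2,625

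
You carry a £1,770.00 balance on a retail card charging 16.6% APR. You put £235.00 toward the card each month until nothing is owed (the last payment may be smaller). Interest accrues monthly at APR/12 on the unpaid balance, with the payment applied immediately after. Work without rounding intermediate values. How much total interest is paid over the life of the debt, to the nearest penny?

Monthly rate r = 16.6%/12 = 1.38333% = 0.0138333.
Payoff takes n = ⌈−ln(1 − rB₀/P)/ln(1+r)⌉ = ⌈8.009⌉ = 9 payments; the last is £2.07.
Total paid = 8·£235.00 + £2.07 = £1,882.07.
Total interest = total paid − principal = £1,882.07 − £1,770.00 = £112.07.

£112.07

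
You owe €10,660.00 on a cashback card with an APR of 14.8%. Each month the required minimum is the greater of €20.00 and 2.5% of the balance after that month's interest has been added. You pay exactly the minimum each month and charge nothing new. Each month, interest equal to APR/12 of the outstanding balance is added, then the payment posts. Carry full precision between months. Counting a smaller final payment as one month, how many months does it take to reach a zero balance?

Monthly rate r = 14.8%/12 = 1.23333% = 0.0123333.
While 2.5% of the post-interest balance exceeds €20.00, each month B ← (B·(1+r))·(1 − 0.025), i.e. B shrinks by the factor (1+r)·0.975 = 0.98702.
This holds for months 1–200. Entering month 201 the balance is €782.33; 2.5% of the post-interest balance is now below €20.00, so the flat €20.00 minimum applies from here.
From month 201 a fixed €20.00 at rate r clears €782.33 in 54 more payments. Total: 200 + 54 = 254 months.

254 months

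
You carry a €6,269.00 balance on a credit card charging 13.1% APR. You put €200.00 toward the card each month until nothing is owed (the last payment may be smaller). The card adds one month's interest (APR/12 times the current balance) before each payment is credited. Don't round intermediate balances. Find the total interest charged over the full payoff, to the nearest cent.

Monthly rate r = 13.1%/12 = 1.09167% = 0.0109167.
Payoff takes n = ⌈−ln(1 − rB₀/P)/ln(1+r)⌉ = ⌈38.575⌉ = 39 payments; the last is €115.26.
Total paid = 38·€200.00 + €115.26 = €7,715.26.
Total interest = total paid − principal = €7,715.26 − €6,269.00 = €1,446.26.

€1,446.26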